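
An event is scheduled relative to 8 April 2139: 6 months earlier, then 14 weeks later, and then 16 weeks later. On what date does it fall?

May 6, 2139

Going back 6 months from April 8, 2139:
month 4 − 6 = -2, which is month 10 of year 2138 → October 2138.
Day 8 is valid in October, giving October 8, 2138.
Advancing 14 weeks (= 98 days) from October 8, 2138:
October has 31 days, so 31 − 8 = 23 days remain after October 8, 2138; 98 − 23 = 75 left.
November 2138 has 30 days: 75 − 30 = 45 left.
December 2138 has 31 days: 45 − 31 = 14 left.
14 days into January 2139 → January 14, 2139.
Counting forward 16 weeks (= 112 days) from January 14, 2139:
January has 31 days, so 31 − 14 = 17 days remain after January 14, 2139; 112 − 17 = 95 left.
February 2139 has 28 days (2139 is not a leap year): 95 − 28 = 67 left.
March 2139 has 31 days: 67 − 31 = 36 left.
April 2139 has 30 days: 36 − 30 = 6 left.
6 days into May 2139 → May 6, 2139.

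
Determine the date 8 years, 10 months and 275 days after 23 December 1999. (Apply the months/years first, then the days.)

July 25, 2009

Adding 8 years, 10 months and 275 days from December 23, 1999: first the month/year part, then the days.
+8 years → 2007; month 12 + 10 = 22, which is month 10 of year 2008 → October 2008.
Day 23 is valid in October, giving October 23, 2008.
Now add 275 days from October 23, 2008.
October has 31 days, so 31 − 23 = 8 days remain after October 23, 2008; 275 − 8 = 267 left.
November 2008 has 30 days: 267 − 30 = 237 left.
December 2008 has 31 days: 237 − 31 = 206 left.
January 2009 has 31 days: 206 − 31 = 175 left.
February 2009 has 28 days (2009 is not a leap year): 175 − 28 = 147 left.
March 2009 has 31 days: 147 − 31 = 116 left.
April 2009 has 30 days: 116 − 30 = 86 left.
May 2009 has 31 days: 86 − 31 = 55 left.
June 2009 has 30 days: 55 − 30 = 25 left.
25 days into July 2009 → July 25, 2009.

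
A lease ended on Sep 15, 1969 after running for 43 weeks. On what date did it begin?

November 18, 1968

Subtracting 43 weeks = 301 days from September 15, 1969.
Going back 15 days from September 15, 1969 reaches the end of the previous month; 301 − 15 = 286 left.
August 1969 has 31 days: 286 − 31 = 255 left.
July 1969 has 31 days: 255 − 31 = 224 left.
June 1969 has 30 days: 224 − 30 = 194 left.
May 1969 has 31 days: 194 − 31 = 163 left.
April 1969 has 30 days: 163 − 30 = 133 left.
March 1969 has 31 days: 133 − 31 = 102 left.
February 1969 has 28 days (1969 is not a leap year): 102 − 28 = 74 left.
January 1969 has 31 days: 74 − 31 = 43 left.
December 1968 has 31 days: 43 − 31 = 12 left.
November 1968 has 30 days; 30 − 12 = 18 → November 18, 1968.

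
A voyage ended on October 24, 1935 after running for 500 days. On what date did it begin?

June 11, 1934

Counting back 500 days from October 24, 1935.
Going back 24 days from October 24, 1935 reaches the end of the previous month; 500 − 24 = 476 left.
September 1935 has 30 days: 476 − 30 = 446 left.
August 1935 has 31 days: 446 − 31 = 415 left.
July 1935 has 31 days: 415 − 31 = 384 left.
June 1935 has 30 days: 384 − 30 = 354 left.
May 1935 has 31 days: 354 − 31 = 323 left.
April 1935 has 30 days: 323 − 30 = 293 left.
March 1935 has 31 days: 293 − 31 = 262 left.
February 1935 has 28 days (1935 is not a leap year): 262 − 28 = 234 left.
January 1935 has 31 days: 234 − 31 = 203 left.
December 1934 has 31 days: 203 − 31 = 172 left.
November 1934 has 30 days: 172 − 30 = 142 left.
October 1934 has 31 days: 142 − 31 = 111 left.
September 1934 has 30 days: 111 − 30 = 81 left.
August 1934 has 31 days: 81 − 31 = 50 left.
July 1934 has 31 days: 50 − 31 = 19 left.
June 1934 has 30 days; 30 − 19 = 11 → June 11, 1934.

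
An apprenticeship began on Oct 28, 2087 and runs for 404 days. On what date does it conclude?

December 5, 2088

Adding 404 days from October 28, 2087.
October has 31 days, so 31 − 28 = 3 days remain after October 28, 2087; 404 − 3 = 401 left.
November 2087 has 30 days: 401 − 30 = 371 left.
December 2087 has 31 days: 371 − 31 = 340 left.
January 2088 has 31 days: 340 − 31 = 309 left.
February 2088 has 29 days (2088 is a leap year): 309 − 29 = 280 left.
March 2088 has 31 days: 280 − 31 = 249 left.
April 2088 has 30 days: 249 − 30 = 219 left.
May 2088 has 31 days: 219 − 31 = 188 left.
June 2088 has 30 days: 188 − 30 = 158 left.
July 2088 has 31 days: 158 − 31 = 127 left.
August 2088 has 31 days: 127 − 31 = 96 left.
September 2088 has 30 days: 96 − 30 = 66 left.
October 2088 has 31 days: 66 − 31 = 35 left.
November 2088 has 30 days: 35 − 30 = 5 left.
5 days into December 2088 → December 5, 2088.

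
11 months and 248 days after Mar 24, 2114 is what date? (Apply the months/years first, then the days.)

October 30, 2115

Advancing 11 months and 248 days from March 24, 2114: first the month/year part, then the days.
month 3 + 11 = 14, which is month 2 of year 2115 → February 2115.
Day 24 is valid in February, giving February 24, 2115.
Now add 248 days from February 24, 2115.
February has 28 days, so 28 − 24 = 4 days remain after February 24, 2115; 248 − 4 = 244 left.
March 2115 has 31 days: 244 − 31 = 213 left.
April 2115 has 30 days: 213 − 30 = 183 left.
May 2115 has 31 days: 183 − 31 = 152 left.
June 2115 has 30 days: 152 − 30 = 122 left.
July 2115 has 31 days: 122 − 31 = 91 left.
August 2115 has 31 days: 91 − 31 = 60 left.
September 2115 has 30 days: 60 − 30 = 30 left.
30 days into October 2115 → October 30, 2115.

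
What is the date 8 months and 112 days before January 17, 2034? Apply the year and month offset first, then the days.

Subtracting 8 months and 112 days from January 17, 2034: first the month/year part, then the days.
month 1 − 8 = -7, which is month 5 of year 2033 → May 2033.
Day 17 is valid in May, giving May 17, 2033.
Now subtract 112 days from May 17, 2033.
Going back 17 days from May 17, 2033 reaches the end of the previous month; 112 − 17 = 95 left.
April 2033 has 30 days: 95 − 30 = 65 left.
March 2033 has 31 days: 65 − 31 = 34 left.
February 2033 has 28 days (2033 is not a leap year): 34 − 28 = 6 left.
January 2033 has 31 days; 31 − 6 = 25 → January 25, 2033.

January 25, 2033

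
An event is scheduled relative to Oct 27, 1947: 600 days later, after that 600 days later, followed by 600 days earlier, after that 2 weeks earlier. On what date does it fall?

Adding 600 days from October 27, 1947:
October has 31 days, so 31 − 27 = 4 days remain after October 27, 1947; 600 − 4 = 596 left.
November 1947 has 30 days: 596 − 30 = 566 left.
December 1947 has 31 days: 566 − 31 = 535 left.
January 1948 has 31 days: 535 − 31 = 504 left.
February 1948 has 29 days (1948 is a leap year): 504 − 29 = 475 left.
March 1948 has 31 days: 475 − 31 = 444 left.
April 1948 has 30 days: 444 − 30 = 414 left.
May 1948 has 31 days: 414 − 31 = 383 left.
June 1948 has 30 days: 383 − 30 = 353 left.
July 1948 has 31 days: 353 − 31 = 322 left.
August 1948 has 31 days: 322 − 31 = 291 left.
September 1948 has 30 days: 291 − 30 = 261 left.
October 1948 has 31 days: 261 − 31 = 230 left.
November 1948 has 30 days: 230 − 30 = 200 left.
December 1948 has 31 days: 200 − 31 = 169 left.
January 1949 has 31 days: 169 − 31 = 138 left.
February 1949 has 28 days (1949 is not a leap year): 138 − 28 = 110 left.
March 1949 has 31 days: 110 − 31 = 79 left.
April 1949 has 30 days: 79 − 30 = 49 left.
May 1949 has 31 days: 49 − 31 = 18 left.
18 days into June 1949 → June 18, 1949.
Counting forward 600 days from June 18, 1949:
June has 30 days, so 30 − 18 = 12 days remain after June 18, 1949; 600 − 12 = 588 left.
July 1949 has 31 days: 588 − 31 = 557 left.
August 1949 has 31 days: 557 − 31 = 526 left.
September 1949 has 30 days: 526 − 30 = 496 left.
October 1949 has 31 days: 496 − 31 = 465 left.
November 1949 has 30 days: 465 − 30 = 435 left.
December 1949 has 31 days: 435 − 31 = 404 left.
January 1950 has 31 days: 404 − 31 = 373 left.
February 1950 has 28 days (1950 is not a leap year): 373 − 28 = 345 left.
March 1950 has 31 days: 345 − 31 = 314 left.
April 1950 has 30 days: 314 − 30 = 284 left.
May 1950 has 31 days: 284 − 31 = 253 left.
June 1950 has 30 days: 253 − 30 = 223 left.
July 1950 has 31 days: 223 − 31 = 192 left.
August 1950 has 31 days: 192 − 31 = 161 left.
September 1950 has 30 days: 161 − 30 = 131 left.
October 1950 has 31 days: 131 − 31 = 100 left.
November 1950 has 30 days: 100 − 30 = 70 left.
December 1950 has 31 days: 70 − 31 = 39 left.
January 1951 has 31 days: 39 − 31 = 8 left.
8 days into February 1951 → February 8, 1951.
Going back 600 days from February 8, 1951:
Going back 8 days from February 8, 1951 reaches the end of the previous month; 600 − 8 = 592 left.
January 1951 has 31 days: 592 − 31 = 561 left.
December 1950 has 31 days: 561 − 31 = 530 left.
November 1950 has 30 days: 530 − 30 = 500 left.
October 1950 has 31 days: 500 − 31 = 469 left.
September 1950 has 30 days: 469 − 30 = 439 left.
August 1950 has 31 days: 439 − 31 = 408 left.
July 1950 has 31 days: 408 − 31 = 377 left.
June 1950 has 30 days: 377 − 30 = 347 left.
May 1950 has 31 days: 347 − 31 = 316 left.
April 1950 has 30 days: 316 − 30 = 286 left.
March 1950 has 31 days: 286 − 31 = 255 left.
February 1950 has 28 days (1950 is not a leap year): 255 − 28 = 227 left.
January 1950 has 31 days: 227 − 31 = 196 left.
December 1949 has 31 days: 196 − 31 = 165 left.
November 1949 has 30 days: 165 − 30 = 135 left.
October 1949 has 31 days: 135 − 31 = 104 left.
September 1949 has 30 days: 104 − 30 = 74 left.
August 1949 has 31 days: 74 − 31 = 43 left.
July 1949 has 31 days: 43 − 31 = 12 left.
June 1949 has 30 days; 30 − 12 = 18 → June 18, 1949.
Counting back 2 weeks (= 14 days) from June 18, 1949:
18 − 14 = 4, still in June 1949.

June 4, 1949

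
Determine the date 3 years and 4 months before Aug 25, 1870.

April 25, 1867

Subtracting 3 years and 4 months from August 25, 1870.
-3 years → 1867; month 8 − 4 = 4 → April 1867.
Day 25 is valid in April, giving April 25, 1867.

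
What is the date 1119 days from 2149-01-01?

Counting forward 1119 days from January 1, 2149.
January has 31 days, so 31 − 1 = 30 days remain after January 1, 2149; 1119 − 30 = 1089 left.
February 2149 has 28 days (2149 is not a leap year): 1089 − 28 = 1061 left.
March 2149 has 31 days: 1061 − 31 = 1030 left.
April 2149 has 30 days: 1030 − 30 = 1000 left.
May 2149 has 31 days: 1000 − 31 = 969 left.
June 2149 has 30 days: 969 − 30 = 939 left.
July 2149 has 31 days: 939 − 31 = 908 left.
August 2149 has 31 days: 908 − 31 = 877 left.
September 2149 has 30 days: 877 − 30 = 847 left.
October 2149 has 31 days: 847 − 31 = 816 left.
November 2149 has 30 days: 816 − 30 = 786 left.
December 2149 has 31 days: 786 − 31 = 755 left.
January 2150 has 31 days: 755 − 31 = 724 left.
February 2150 has 28 days (2150 is not a leap year): 724 − 28 = 696 left.
March 2150 has 31 days: 696 − 31 = 665 left.
April 2150 has 30 days: 665 − 30 = 635 left.
May 2150 has 31 days: 635 − 31 = 604 left.
June 2150 has 30 days: 604 − 30 = 574 left.
July 2150 has 31 days: 574 − 31 = 543 left.
August 2150 has 31 days: 543 − 31 = 512 left.
September 2150 has 30 days: 512 − 30 = 482 left.
October 2150 has 31 days: 482 − 31 = 451 left.
November 2150 has 30 days: 451 − 30 = 421 left.
December 2150 has 31 days: 421 − 31 = 390 left.
January 2151 has 31 days: 390 − 31 = 359 left.
February 2151 has 28 days (2151 is not a leap year): 359 − 28 = 331 left.
March 2151 has 31 days: 331 − 31 = 300 left.
April 2151 has 30 days: 300 − 30 = 270 left.
May 2151 has 31 days: 270 − 31 = 239 left.
June 2151 has 30 days: 239 − 30 = 209 left.
July 2151 has 31 days: 209 − 31 = 178 left.
August 2151 has 31 days: 178 − 31 = 147 left.
September 2151 has 30 days: 147 − 30 = 117 left.
October 2151 has 31 days: 117 − 31 = 86 left.
November 2151 has 30 days: 86 − 30 = 56 left.
December 2151 has 31 days: 56 − 31 = 25 left.
25 days into January 2152 → January 25, 2152.

January 25, 2152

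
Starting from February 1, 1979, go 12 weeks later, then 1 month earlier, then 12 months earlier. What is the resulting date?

Counting forward 12 weeks (= 84 days) from February 1, 1979:
February has 28 days, so 28 − 1 = 27 days remain after February 1, 1979; 84 − 27 = 57 left.
March 1979 has 31 days: 57 − 31 = 26 left.
26 days into April 1979 → April 26, 1979.
Going back 1 month from April 26, 1979:
month 4 − 1 = 3 → March 1979.
Day 26 is valid in March, giving March 26, 1979.
Going back 12 months from March 26, 1979:
month 3 − 12 = -9, which is month 3 of year 1978 → March 1978.
Day 26 is valid in March, giving March 26, 1978.

March 26, 1978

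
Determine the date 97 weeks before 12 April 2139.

June 2, 2137

Counting back 97 weeks = 679 days from April 12, 2139.
Going back 12 days from April 12, 2139 reaches the end of the previous month; 679 − 12 = 667 left.
March 2139 has 31 days: 667 − 31 = 636 left.
February 2139 has 28 days (2139 is not a leap year): 636 − 28 = 608 left.
January 2139 has 31 days: 608 − 31 = 577 left.
December 2138 has 31 days: 577 − 31 = 546 left.
November 2138 has 30 days: 546 − 30 = 516 left.
October 2138 has 31 days: 516 − 31 = 485 left.
September 2138 has 30 days: 485 − 30 = 455 left.
August 2138 has 31 days: 455 − 31 = 424 left.
July 2138 has 31 days: 424 − 31 = 393 left.
June 2138 has 30 days: 393 − 30 = 363 left.
May 2138 has 31 days: 363 − 31 = 332 left.
April 2138 has 30 days: 332 − 30 = 302 left.
March 2138 has 31 days: 302 − 31 = 271 left.
February 2138 has 28 days (2138 is not a leap year): 271 − 28 = 243 left.
January 2138 has 31 days: 243 − 31 = 212 left.
December 2137 has 31 days: 212 − 31 = 181 left.
November 2137 has 30 days: 181 − 30 = 151 left.
October 2137 has 31 days: 151 − 31 = 120 left.
September 2137 has 30 days: 120 − 30 = 90 left.
August 2137 has 31 days: 90 − 31 = 59 left.
July 2137 has 31 days: 59 − 31 = 28 left.
June 2137 has 30 days; 30 − 28 = 2 → June 2, 2137.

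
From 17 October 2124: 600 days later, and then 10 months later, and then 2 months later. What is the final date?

Advancing 600 days from October 17, 2124:
October has 31 days, so 31 − 17 = 14 days remain after October 17, 2124; 600 − 14 = 586 left.
November 2124 has 30 days: 586 − 30 = 556 left.
December 2124 has 31 days: 556 − 31 = 525 left.
January 2125 has 31 days: 525 − 31 = 494 left.
February 2125 has 28 days (2125 is not a leap year): 494 − 28 = 466 left.
March 2125 has 31 days: 466 − 31 = 435 left.
April 2125 has 30 days: 435 − 30 = 405 left.
May 2125 has 31 days: 405 − 31 = 374 left.
June 2125 has 30 days: 374 − 30 = 344 left.
July 2125 has 31 days: 344 − 31 = 313 left.
August 2125 has 31 days: 313 − 31 = 282 left.
September 2125 has 30 days: 282 − 30 = 252 left.
October 2125 has 31 days: 252 − 31 = 221 left.
November 2125 has 30 days: 221 − 30 = 191 left.
December 2125 has 31 days: 191 − 31 = 160 left.
January 2126 has 31 days: 160 − 31 = 129 left.
February 2126 has 28 days (2126 is not a leap year): 129 − 28 = 101 left.
March 2126 has 31 days: 101 − 31 = 70 left.
April 2126 has 30 days: 70 − 30 = 40 left.
May 2126 has 31 days: 40 − 31 = 9 left.
9 days into June 2126 → June 9, 2126.
Counting forward 10 months from June 9, 2126:
month 6 + 10 = 16, which is month 4 of year 2127 → April 2127.
Day 9 is valid in April, giving April 9, 2127.
Adding 2 months from April 9, 2127:
month 4 + 2 = 6 → June 2127.
Day 9 is valid in June, giving June 9, 2127.

June 9, 2127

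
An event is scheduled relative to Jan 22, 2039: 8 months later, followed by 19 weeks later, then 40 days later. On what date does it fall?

March 13, 2040

Advancing 8 months from January 22, 2039:
month 1 + 8 = 9 → September 2039.
Day 22 is valid in September, giving September 22, 2039.
Counting forward 19 weeks (= 133 days) from September 22, 2039:
September has 30 days, so 30 − 22 = 8 days remain after September 22, 2039; 133 − 8 = 125 left.
October 2039 has 31 days: 125 − 31 = 94 left.
November 2039 has 30 days: 94 − 30 = 64 left.
December 2039 has 31 days: 64 − 31 = 33 left.
January 2040 has 31 days: 33 − 31 = 2 left.
2 days into February 2040 → February 2, 2040.
Counting forward 40 days from February 2, 2040:
February has 29 days, so 29 − 2 = 27 days remain after February 2, 2040; 40 − 27 = 13 left.
13 days into March 2040 → March 13, 2040.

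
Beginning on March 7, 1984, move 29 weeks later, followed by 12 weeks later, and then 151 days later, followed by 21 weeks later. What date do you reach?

Advancing 29 weeks (= 203 days) from March 7, 1984:
March has 31 days, so 31 − 7 = 24 days remain after March 7, 1984; 203 − 24 = 179 left.
April 1984 has 30 days: 179 − 30 = 149 left.
May 1984 has 31 days: 149 − 31 = 118 left.
June 1984 has 30 days: 118 − 30 = 88 left.
July 1984 has 31 days: 88 − 31 = 57 left.
August 1984 has 31 days: 57 − 31 = 26 left.
26 days into September 1984 → September 26, 1984.
Advancing 12 weeks (= 84 days) from September 26, 1984:
September has 30 days, so 30 − 26 = 4 days remain after September 26, 1984; 84 − 4 = 80 left.
October 1984 has 31 days: 80 − 31 = 49 left.
November 1984 has 30 days: 49 − 30 = 19 left.
19 days into December 1984 → December 19, 1984.
Advancing 151 days from December 19, 1984:
December has 31 days, so 31 − 19 = 12 days remain after December 19, 1984; 151 − 12 = 139 left.
January 1985 has 31 days: 139 − 31 = 108 left.
February 1985 has 28 days (1985 is not a leap year): 108 − 28 = 80 left.
March 1985 has 31 days: 80 − 31 = 49 left.
April 1985 has 30 days: 49 − 30 = 19 left.
19 days into May 1985 → May 19, 1985.
Advancing 21 weeks (= 147 days) from May 19, 1985:
May has 31 days, so 31 − 19 = 12 days remain after May 19, 1985; 147 − 12 = 135 left.
June 1985 has 30 days: 135 − 30 = 105 left.
July 1985 has 31 days: 105 − 31 = 74 left.
August 1985 has 31 days: 74 − 31 = 43 left.
September 1985 has 30 days: 43 − 30 = 13 left.
13 days into October 1985 → October 13, 1985.

October 13, 1985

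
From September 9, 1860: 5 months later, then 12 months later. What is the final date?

Adding 5 months from September 9, 1860:
month 9 + 5 = 14, which is month 2 of year 1861 → February 1861.
Day 9 is valid in February, giving February 9, 1861.
Adding 12 months from February 9, 1861:
month 2 + 12 = 14, which is month 2 of year 1862 → February 1862.
Day 9 is valid in February, giving February 9, 1862.

February 9, 1862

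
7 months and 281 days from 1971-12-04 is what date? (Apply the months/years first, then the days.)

Counting forward 7 months and 281 days from December 4, 1971: first the month/year part, then the days.
month 12 + 7 = 19, which is month 7 of year 1972 → July 1972.
Day 4 is valid in July, giving July 4, 1972.
Now add 281 days from July 4, 1972.
July has 31 days, so 31 − 4 = 27 days remain after July 4, 1972; 281 − 27 = 254 left.
August 1972 has 31 days: 254 − 31 = 223 left.
September 1972 has 30 days: 223 − 30 = 193 left.
October 1972 has 31 days: 193 − 31 = 162 left.
November 1972 has 30 days: 162 − 30 = 132 left.
December 1972 has 31 days: 132 − 31 = 101 left.
January 1973 has 31 days: 101 − 31 = 70 left.
February 1973 has 28 days (1973 is not a leap year): 70 − 28 = 42 left.
March 1973 has 31 days: 42 − 31 = 11 left.
11 days into April 1973 → April 11, 1973.

April 11, 1973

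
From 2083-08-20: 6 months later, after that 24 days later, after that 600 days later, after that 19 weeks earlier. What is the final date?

Advancing 6 months from August 20, 2083:
month 8 + 6 = 14, which is month 2 of year 2084 → February 2084.
Day 20 is valid in February, giving February 20, 2084.
Advancing 24 days from February 20, 2084:
February has 29 days, so 29 − 20 = 9 days remain after February 20, 2084; 24 − 9 = 15 left.
15 days into March 2084 → March 15, 2084.
Adding 600 days from March 15, 2084:
March has 31 days, so 31 − 15 = 16 days remain after March 15, 2084; 600 − 16 = 584 left.
April 2084 has 30 days: 584 − 30 = 554 left.
May 2084 has 31 days: 554 − 31 = 523 left.
June 2084 has 30 days: 523 − 30 = 493 left.
July 2084 has 31 days: 493 − 31 = 462 left.
August 2084 has 31 days: 462 − 31 = 431 left.
September 2084 has 30 days: 431 − 30 = 401 left.
October 2084 has 31 days: 401 − 31 = 370 left.
November 2084 has 30 days: 370 − 30 = 340 left.
December 2084 has 31 days: 340 − 31 = 309 left.
January 2085 has 31 days: 309 − 31 = 278 left.
February 2085 has 28 days (2085 is not a leap year): 278 − 28 = 250 left.
March 2085 has 31 days: 250 − 31 = 219 left.
April 2085 has 30 days: 219 − 30 = 189 left.
May 2085 has 31 days: 189 − 31 = 158 left.
June 2085 has 30 days: 158 − 30 = 128 left.
July 2085 has 31 days: 128 − 31 = 97 left.
August 2085 has 31 days: 97 − 31 = 66 left.
September 2085 has 30 days: 66 − 30 = 36 left.
October 2085 has 31 days: 36 − 31 = 5 left.
5 days into November 2085 → November 5, 2085.
Counting back 19 weeks (= 133 days) from November 5, 2085:
Going back 5 days from November 5, 2085 reaches the end of the previous month; 133 − 5 = 128 left.
October 2085 has 31 days: 128 − 31 = 97 left.
September 2085 has 30 days: 97 − 30 = 67 left.
August 2085 has 31 days: 67 − 31 = 36 left.
July 2085 has 31 days: 36 − 31 = 5 left.
June 2085 has 30 days; 30 − 5 = 25 → June 25, 2085.

June 25, 2085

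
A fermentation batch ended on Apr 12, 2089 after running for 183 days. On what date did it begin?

Counting back 183 days from April 12, 2089.
Going back 12 days from April 12, 2089 reaches the end of the previous month; 183 − 12 = 171 left.
March 2089 has 31 days: 171 − 31 = 140 left.
February 2089 has 28 days (2089 is not a leap year): 140 − 28 = 112 left.
January 2089 has 31 days: 112 − 31 = 81 left.
December 2088 has 31 days: 81 − 31 = 50 left.
November 2088 has 30 days: 50 − 30 = 20 left.
October 2088 has 31 days; 31 − 20 = 11 → October 11, 2088.

October 11, 2088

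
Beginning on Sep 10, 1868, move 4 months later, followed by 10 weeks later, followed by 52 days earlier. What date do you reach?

January 28, 1869

Advancing 4 months from September 10, 1868:
month 9 + 4 = 13, which is month 1 of year 1869 → January 1869.
Day 10 is valid in January, giving January 10, 1869.
Adding 10 weeks (= 70 days) from January 10, 1869:
January has 31 days, so 31 − 10 = 21 days remain after January 10, 1869; 70 − 21 = 49 left.
February 1869 has 28 days (1869 is not a leap year): 49 − 28 = 21 left.
21 days into March 1869 → March 21, 1869.
Subtracting 52 days from March 21, 1869:
Going back 21 days from March 21, 1869 reaches the end of the previous month; 52 − 21 = 31 left.
February 1869 has 28 days (1869 is not a leap year): 31 − 28 = 3 left.
January 1869 has 31 days; 31 − 3 = 28 → January 28, 1869.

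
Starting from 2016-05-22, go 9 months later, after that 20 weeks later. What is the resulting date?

Advancing 9 months from May 22, 2016:
month 5 + 9 = 14, which is month 2 of year 2017 → February 2017.
Day 22 is valid in February, giving February 22, 2017.
Counting forward 20 weeks (= 140 days) from February 22, 2017:
February has 28 days, so 28 − 22 = 6 days remain after February 22, 2017; 140 − 6 = 134 left.
March 2017 has 31 days: 134 − 31 = 103 left.
April 2017 has 30 days: 103 − 30 = 73 left.
May 2017 has 31 days: 73 − 31 = 42 left.
June 2017 has 30 days: 42 − 30 = 12 left.
12 days into July 2017 → July 12, 2017.

July 12, 2017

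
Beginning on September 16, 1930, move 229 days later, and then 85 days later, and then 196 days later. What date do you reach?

Advancing 229 days from September 16, 1930:
September has 30 days, so 30 − 16 = 14 days remain after September 16, 1930; 229 − 14 = 215 left.
October 1930 has 31 days: 215 − 31 = 184 left.
November 1930 has 30 days: 184 − 30 = 154 left.
December 1930 has 31 days: 154 − 31 = 123 left.
January 1931 has 31 days: 123 − 31 = 92 left.
February 1931 has 28 days (1931 is not a leap year): 92 − 28 = 64 left.
March 1931 has 31 days: 64 − 31 = 33 left.
April 1931 has 30 days: 33 − 30 = 3 left.
3 days into May 1931 → May 3, 1931.
Adding 85 days from May 3, 1931:
May has 31 days, so 31 − 3 = 28 days remain after May 3, 1931; 85 − 28 = 57 left.
June 1931 has 30 days: 57 − 30 = 27 left.
27 days into July 1931 → July 27, 1931.
Advancing 196 days from July 27, 1931:
July has 31 days, so 31 − 27 = 4 days remain after July 27, 1931; 196 − 4 = 192 left.
August 1931 has 31 days: 192 − 31 = 161 left.
September 1931 has 30 days: 161 − 30 = 131 left.
October 1931 has 31 days: 131 − 31 = 100 left.
November 1931 has 30 days: 100 − 30 = 70 left.
December 1931 has 31 days: 70 − 31 = 39 left.
January 1932 has 31 days: 39 − 31 = 8 left.
8 days into February 1932 → February 8, 1932.

February 8, 1932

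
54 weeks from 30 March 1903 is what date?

April 11, 1904

Counting forward 54 weeks = 378 days from March 30, 1903.
March has 31 days, so 31 − 30 = 1 day remains after March 30, 1903; 378 − 1 = 377 left.
April 1903 has 30 days: 377 − 30 = 347 left.
May 1903 has 31 days: 347 − 31 = 316 left.
June 1903 has 30 days: 316 − 30 = 286 left.
July 1903 has 31 days: 286 − 31 = 255 left.
August 1903 has 31 days: 255 − 31 = 224 left.
September 1903 has 30 days: 224 − 30 = 194 left.
October 1903 has 31 days: 194 − 31 = 163 left.
November 1903 has 30 days: 163 − 30 = 133 left.
December 1903 has 31 days: 133 − 31 = 102 left.
January 1904 has 31 days: 102 − 31 = 71 left.
February 1904 has 29 days (1904 is a leap year): 71 − 29 = 42 left.
March 1904 has 31 days: 42 − 31 = 11 left.
11 days into April 1904 → April 11, 1904.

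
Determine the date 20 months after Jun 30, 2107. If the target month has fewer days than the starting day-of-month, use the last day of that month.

February 28, 2109

Adding 20 months from June 30, 2107.
month 6 + 20 = 26, which is month 2 of year 2109 → February 2109.
February 2109 has only 28 days (2109 is not a leap year — relevant if February), and the start was day 30, so the date clamps to February 28, 2109.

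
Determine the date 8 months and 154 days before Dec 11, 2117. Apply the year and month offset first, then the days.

Counting back 8 months and 154 days from December 11, 2117: first the month/year part, then the days.
month 12 − 8 = 4 → April 2117.
Day 11 is valid in April, giving April 11, 2117.
Now subtract 154 days from April 11, 2117.
Going back 11 days from April 11, 2117 reaches the end of the previous month; 154 − 11 = 143 left.
March 2117 has 31 days: 143 − 31 = 112 left.
February 2117 has 28 days (2117 is not a leap year): 112 − 28 = 84 left.
January 2117 has 31 days: 84 − 31 = 53 left.
December 2116 has 31 days: 53 − 31 = 22 left.
November 2116 has 30 days; 30 − 22 = 8 → November 8, 2116.

November 8, 2116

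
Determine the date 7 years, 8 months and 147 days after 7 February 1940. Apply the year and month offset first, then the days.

March 2, 1948

Adding 7 years, 8 months and 147 days from February 7, 1940: first the month/year part, then the days.
+7 years → 1947; month 2 + 8 = 10 → October 1947.
Day 7 is valid in October, giving October 7, 1947.
Now add 147 days from October 7, 1947.
October has 31 days, so 31 − 7 = 24 days remain after October 7, 1947; 147 − 24 = 123 left.
November 1947 has 30 days: 123 − 30 = 93 left.
December 1947 has 31 days: 93 − 31 = 62 left.
January 1948 has 31 days: 62 − 31 = 31 left.
February 1948 has 29 days (1948 is a leap year): 31 − 29 = 2 left.
2 days into March 1948 → March 2, 1948.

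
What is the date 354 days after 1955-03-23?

March 11, 1956

Advancing 354 days from March 23, 1955.
March has 31 days, so 31 − 23 = 8 days remain after March 23, 1955; 354 − 8 = 346 left.
April 1955 has 30 days: 346 − 30 = 316 left.
May 1955 has 31 days: 316 − 31 = 285 left.
June 1955 has 30 days: 285 − 30 = 255 left.
July 1955 has 31 days: 255 − 31 = 224 left.
August 1955 has 31 days: 224 − 31 = 193 left.
September 1955 has 30 days: 193 − 30 = 163 left.
October 1955 has 31 days: 163 − 31 = 132 left.
November 1955 has 30 days: 132 − 30 = 102 left.
December 1955 has 31 days: 102 − 31 = 71 left.
January 1956 has 31 days: 71 − 31 = 40 left.
February 1956 has 29 days (1956 is a leap year): 40 − 29 = 11 left.
11 days into March 1956 → March 11, 1956.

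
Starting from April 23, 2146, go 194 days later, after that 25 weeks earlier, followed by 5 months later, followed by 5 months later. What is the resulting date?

March 12, 2147

Advancing 194 days from April 23, 2146:
April has 30 days, so 30 − 23 = 7 days remain after April 23, 2146; 194 − 7 = 187 left.
May 2146 has 31 days: 187 − 31 = 156 left.
June 2146 has 30 days: 156 − 30 = 126 left.
July 2146 has 31 days: 126 − 31 = 95 left.
August 2146 has 31 days: 95 − 31 = 64 left.
September 2146 has 30 days: 64 − 30 = 34 left.
October 2146 has 31 days: 34 − 31 = 3 left.
3 days into November 2146 → November 3, 2146.
Subtracting 25 weeks (= 175 days) from November 3, 2146:
Going back 3 days from November 3, 2146 reaches the end of the previous month; 175 − 3 = 172 left.
October 2146 has 31 days: 172 − 31 = 141 left.
September 2146 has 30 days: 141 − 30 = 111 left.
August 2146 has 31 days: 111 − 31 = 80 left.
July 2146 has 31 days: 80 − 31 = 49 left.
June 2146 has 30 days: 49 − 30 = 19 left.
May 2146 has 31 days; 31 − 19 = 12 → May 12, 2146.
Advancing 5 months from May 12, 2146:
month 5 + 5 = 10 → October 2146.
Day 12 is valid in October, giving October 12, 2146.
Advancing 5 months from October 12, 2146:
month 10 + 5 = 15, which is month 3 of year 2147 → March 2147.
Day 12 is valid in March, giving March 12, 2147.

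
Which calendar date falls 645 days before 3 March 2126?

Counting back 645 days from March 3, 2126.
Going back 3 days from March 3, 2126 reaches the end of the previous month; 645 − 3 = 642 left.
February 2126 has 28 days (2126 is not a leap year): 642 − 28 = 614 left.
January 2126 has 31 days: 614 − 31 = 583 left.
December 2125 has 31 days: 583 − 31 = 552 left.
November 2125 has 30 days: 552 − 30 = 522 left.
October 2125 has 31 days: 522 − 31 = 491 left.
September 2125 has 30 days: 491 − 30 = 461 left.
August 2125 has 31 days: 461 − 31 = 430 left.
July 2125 has 31 days: 430 − 31 = 399 left.
June 2125 has 30 days: 399 − 30 = 369 left.
May 2125 has 31 days: 369 − 31 = 338 left.
April 2125 has 30 days: 338 − 30 = 308 left.
March 2125 has 31 days: 308 − 31 = 277 left.
February 2125 has 28 days (2125 is not a leap year): 277 − 28 = 249 left.
January 2125 has 31 days: 249 − 31 = 218 left.
December 2124 has 31 days: 218 − 31 = 187 left.
November 2124 has 30 days: 187 − 30 = 157 left.
October 2124 has 31 days: 157 − 31 = 126 left.
September 2124 has 30 days: 126 − 30 = 96 left.
August 2124 has 31 days: 96 − 31 = 65 left.
July 2124 has 31 days: 65 − 31 = 34 left.
June 2124 has 30 days: 34 − 30 = 4 left.
May 2124 has 31 days; 31 − 4 = 27 → May 27, 2124.

May 27, 2124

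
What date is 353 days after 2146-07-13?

Advancing 353 days from July 13, 2146.
July has 31 days, so 31 − 13 = 18 days remain after July 13, 2146; 353 − 18 = 335 left.
August 2146 has 31 days: 335 − 31 = 304 left.
September 2146 has 30 days: 304 − 30 = 274 left.
October 2146 has 31 days: 274 − 31 = 243 left.
November 2146 has 30 days: 243 − 30 = 213 left.
December 2146 has 31 days: 213 − 31 = 182 left.
January 2147 has 31 days: 182 − 31 = 151 left.
February 2147 has 28 days (2147 is not a leap year): 151 − 28 = 123 left.
March 2147 has 31 days: 123 − 31 = 92 left.
April 2147 has 30 days: 92 − 30 = 62 left.
May 2147 has 31 days: 62 − 31 = 31 left.
June 2147 has 30 days: 31 − 30 = 1 left.
1 day into July 2147 → July 1, 2147.

July 1, 2147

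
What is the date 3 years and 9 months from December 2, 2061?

September 2, 2065

Counting forward 3 years and 9 months from December 2, 2061.
+3 years → 2064; month 12 + 9 = 21, which is month 9 of year 2065 → September 2065.
Day 2 is valid in September, giving September 2, 2065.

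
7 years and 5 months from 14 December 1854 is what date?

May 14, 1862

Counting forward 7 years and 5 months from December 14, 1854.
+7 years → 1861; month 12 + 5 = 17, which is month 5 of year 1862 → May 1862.
Day 14 is valid in May, giving May 14, 1862.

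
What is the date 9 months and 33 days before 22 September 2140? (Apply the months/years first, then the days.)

Counting back 9 months and 33 days from September 22, 2140: first the month/year part, then the days.
month 9 − 9 = 0, which is month 12 of year 2139 → December 2139.
Day 22 is valid in December, giving December 22, 2139.
Now subtract 33 days from December 22, 2139.
Going back 22 days from December 22, 2139 reaches the end of the previous month; 33 − 22 = 11 left.
November 2139 has 30 days; 30 − 11 = 19 → November 19, 2139.

November 19, 2139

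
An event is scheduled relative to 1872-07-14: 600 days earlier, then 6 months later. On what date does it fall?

May 22, 1871

Subtracting 600 days from July 14, 1872:
Going back 14 days from July 14, 1872 reaches the end of the previous month; 600 − 14 = 586 left.
June 1872 has 30 days: 586 − 30 = 556 left.
May 1872 has 31 days: 556 − 31 = 525 left.
April 1872 has 30 days: 525 − 30 = 495 left.
March 1872 has 31 days: 495 − 31 = 464 left.
February 1872 has 29 days (1872 is a leap year): 464 − 29 = 435 left.
January 1872 has 31 days: 435 − 31 = 404 left.
December 1871 has 31 days: 404 − 31 = 373 left.
November 1871 has 30 days: 373 − 30 = 343 left.
October 1871 has 31 days: 343 − 31 = 312 left.
September 1871 has 30 days: 312 − 30 = 282 left.
August 1871 has 31 days: 282 − 31 = 251 left.
July 1871 has 31 days: 251 − 31 = 220 left.
June 1871 has 30 days: 220 − 30 = 190 left.
May 1871 has 31 days: 190 − 31 = 159 left.
April 1871 has 30 days: 159 − 30 = 129 left.
March 1871 has 31 days: 129 − 31 = 98 left.
February 1871 has 28 days (1871 is not a leap year): 98 − 28 = 70 left.
January 1871 has 31 days: 70 − 31 = 39 left.
December 1870 has 31 days: 39 − 31 = 8 left.
November 1870 has 30 days; 30 − 8 = 22 → November 22, 1870.
Adding 6 months from November 22, 1870:
month 11 + 6 = 17, which is month 5 of year 1871 → May 1871.
Day 22 is valid in May, giving May 22, 1871.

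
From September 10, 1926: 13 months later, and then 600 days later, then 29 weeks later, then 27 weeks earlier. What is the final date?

June 15, 1929

Counting forward 13 months from September 10, 1926:
month 9 + 13 = 22, which is month 10 of year 1927 → October 1927.
Day 10 is valid in October, giving October 10, 1927.
Advancing 600 days from October 10, 1927:
October has 31 days, so 31 − 10 = 21 days remain after October 10, 1927; 600 − 21 = 579 left.
November 1927 has 30 days: 579 − 30 = 549 left.
December 1927 has 31 days: 549 − 31 = 518 left.
January 1928 has 31 days: 518 − 31 = 487 left.
February 1928 has 29 days (1928 is a leap year): 487 − 29 = 458 left.
March 1928 has 31 days: 458 − 31 = 427 left.
April 1928 has 30 days: 427 − 30 = 397 left.
May 1928 has 31 days: 397 − 31 = 366 left.
June 1928 has 30 days: 366 − 30 = 336 left.
July 1928 has 31 days: 336 − 31 = 305 left.
August 1928 has 31 days: 305 − 31 = 274 left.
September 1928 has 30 days: 274 − 30 = 244 left.
October 1928 has 31 days: 244 − 31 = 213 left.
November 1928 has 30 days: 213 − 30 = 183 left.
December 1928 has 31 days: 183 − 31 = 152 left.
January 1929 has 31 days: 152 − 31 = 121 left.
February 1929 has 28 days (1929 is not a leap year): 121 − 28 = 93 left.
March 1929 has 31 days: 93 − 31 = 62 left.
April 1929 has 30 days: 62 − 30 = 32 left.
May 1929 has 31 days: 32 − 31 = 1 left.
1 day into June 1929 → June 1, 1929.
Advancing 29 weeks (= 203 days) from June 1, 1929:
June has 30 days, so 30 − 1 = 29 days remain after June 1, 1929; 203 − 29 = 174 left.
July 1929 has 31 days: 174 − 31 = 143 left.
August 1929 has 31 days: 143 − 31 = 112 left.
September 1929 has 30 days: 112 − 30 = 82 left.
October 1929 has 31 days: 82 − 31 = 51 left.
November 1929 has 30 days: 51 − 30 = 21 left.
21 days into December 1929 → December 21, 1929.
Subtracting 27 weeks (= 189 days) from December 21, 1929:
Going back 21 days from December 21, 1929 reaches the end of the previous month; 189 − 21 = 168 left.
November 1929 has 30 days: 168 − 30 = 138 left.
October 1929 has 31 days: 138 − 31 = 107 left.
September 1929 has 30 days: 107 − 30 = 77 left.
August 1929 has 31 days: 77 − 31 = 46 left.
July 1929 has 31 days: 46 − 31 = 15 left.
June 1929 has 30 days; 30 − 15 = 15 → June 15, 1929.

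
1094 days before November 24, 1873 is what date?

November 26, 1870

Counting back 1094 days from November 24, 1873.
Going back 24 days from November 24, 1873 reaches the end of the previous month; 1094 − 24 = 1070 left.
October 1873 has 31 days: 1070 − 31 = 1039 left.
September 1873 has 30 days: 1039 − 30 = 1009 left.
August 1873 has 31 days: 1009 − 31 = 978 left.
July 1873 has 31 days: 978 − 31 = 947 left.
June 1873 has 30 days: 947 − 30 = 917 left.
May 1873 has 31 days: 917 − 31 = 886 left.
April 1873 has 30 days: 886 − 30 = 856 left.
March 1873 has 31 days: 856 − 31 = 825 left.
February 1873 has 28 days (1873 is not a leap year): 825 − 28 = 797 left.
January 1873 has 31 days: 797 − 31 = 766 left.
December 1872 has 31 days: 766 − 31 = 735 left.
November 1872 has 30 days: 735 − 30 = 705 left.
October 1872 has 31 days: 705 − 31 = 674 left.
September 1872 has 30 days: 674 − 30 = 644 left.
August 1872 has 31 days: 644 − 31 = 613 left.
July 1872 has 31 days: 613 − 31 = 582 left.
June 1872 has 30 days: 582 − 30 = 552 left.
May 1872 has 31 days: 552 − 31 = 521 left.
April 1872 has 30 days: 521 − 30 = 491 left.
March 1872 has 31 days: 491 − 31 = 460 left.
February 1872 has 29 days (1872 is a leap year): 460 − 29 = 431 left.
January 1872 has 31 days: 431 − 31 = 400 left.
December 1871 has 31 days: 400 − 31 = 369 left.
November 1871 has 30 days: 369 − 30 = 339 left.
October 1871 has 31 days: 339 − 31 = 308 left.
September 1871 has 30 days: 308 − 30 = 278 left.
August 1871 has 31 days: 278 − 31 = 247 left.
July 1871 has 31 days: 247 − 31 = 216 left.
June 1871 has 30 days: 216 − 30 = 186 left.
May 1871 has 31 days: 186 − 31 = 155 left.
April 1871 has 30 days: 155 − 30 = 125 left.
March 1871 has 31 days: 125 − 31 = 94 left.
February 1871 has 28 days (1871 is not a leap year): 94 − 28 = 66 left.
January 1871 has 31 days: 66 − 31 = 35 left.
December 1870 has 31 days: 35 − 31 = 4 left.
November 1870 has 30 days; 30 − 4 = 26 → November 26, 1870.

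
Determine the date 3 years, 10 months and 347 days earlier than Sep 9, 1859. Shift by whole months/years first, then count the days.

November 27, 1854

Going back 3 years, 10 months and 347 days from September 9, 1859: first the month/year part, then the days.
-3 years → 1856; month 9 − 10 = -1, which is month 11 of year 1855 → November 1855.
Day 9 is valid in November, giving November 9, 1855.
Now subtract 347 days from November 9, 1855.
Going back 9 days from November 9, 1855 reaches the end of the previous month; 347 − 9 = 338 left.
October 1855 has 31 days: 338 − 31 = 307 left.
September 1855 has 30 days: 307 − 30 = 277 left.
August 1855 has 31 days: 277 − 31 = 246 left.
July 1855 has 31 days: 246 − 31 = 215 left.
June 1855 has 30 days: 215 − 30 = 185 left.
May 1855 has 31 days: 185 − 31 = 154 left.
April 1855 has 30 days: 154 − 30 = 124 left.
March 1855 has 31 days: 124 − 31 = 93 left.
February 1855 has 28 days (1855 is not a leap year): 93 − 28 = 65 left.
January 1855 has 31 days: 65 − 31 = 34 left.
December 1854 has 31 days: 34 − 31 = 3 left.
November 1854 has 30 days; 30 − 3 = 27 → November 27, 1854.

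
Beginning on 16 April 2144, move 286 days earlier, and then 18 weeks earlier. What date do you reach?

March 1, 2143

Subtracting 286 days from April 16, 2144:
Going back 16 days from April 16, 2144 reaches the end of the previous month; 286 − 16 = 270 left.
March 2144 has 31 days: 270 − 31 = 239 left.
February 2144 has 29 days (2144 is a leap year): 239 − 29 = 210 left.
January 2144 has 31 days: 210 − 31 = 179 left.
December 2143 has 31 days: 179 − 31 = 148 left.
November 2143 has 30 days: 148 − 30 = 118 left.
October 2143 has 31 days: 118 − 31 = 87 left.
September 2143 has 30 days: 87 − 30 = 57 left.
August 2143 has 31 days: 57 − 31 = 26 left.
July 2143 has 31 days; 31 − 26 = 5 → July 5, 2143.
Subtracting 18 weeks (= 126 days) from July 5, 2143:
Going back 5 days from July 5, 2143 reaches the end of the previous month; 126 − 5 = 121 left.
June 2143 has 30 days: 121 − 30 = 91 left.
May 2143 has 31 days: 91 − 31 = 60 left.
April 2143 has 30 days: 60 − 30 = 30 left.
March 2143 has 31 days; 31 − 30 = 1 → March 1, 2143.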